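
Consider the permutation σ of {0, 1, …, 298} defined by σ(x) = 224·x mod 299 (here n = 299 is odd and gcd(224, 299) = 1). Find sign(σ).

Orbit of 3 under x↦224x: [3, 74, 131, 42, 139, 40, 289]… (length divides ord_299(224)).
π_224 has 10 disjoint cycles with lengths [66, 66, 66, 66, 22, 3, 3, 3, 3, 1] on {0,…,298}.
10 cycles on 299: each ℓ→(−1)^(ℓ−1), product (−1)^289 = -1.
(224|299)_J = -1 (Zolotarev's lemma cross-check).

-1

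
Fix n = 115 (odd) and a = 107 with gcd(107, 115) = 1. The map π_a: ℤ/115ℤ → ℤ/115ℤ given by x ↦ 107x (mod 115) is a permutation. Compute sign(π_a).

+1

Start at x=107: 107 → 64 → 63 → 71 → 7 → 59 → 103 → … (one orbit).
5 cycles of lengths [44, 44, 22, 4, 1].
sign(π) = (−1)^{n − #cycles} = (−1)^{115−5} = (−1)^110 = +1.
Via Zolotarev, sign(π_{107}) = (107|115) = +1.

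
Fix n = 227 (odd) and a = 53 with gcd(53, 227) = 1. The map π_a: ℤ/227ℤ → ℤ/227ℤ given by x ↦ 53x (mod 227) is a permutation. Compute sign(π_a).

+1

Trace 63: π^k(63) = [63, 161, 134, 65, 40, 77, 222] for k=0..6.
Decompose π into cycles: lengths [113, 113, 1] (3 cycles, including the fixed point 0).
With 3 cycles on 227 points, sign = (−1)^{227−3} = +1.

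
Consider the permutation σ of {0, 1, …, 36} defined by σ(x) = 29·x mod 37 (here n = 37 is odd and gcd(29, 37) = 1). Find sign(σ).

Start at x=14: 14 → 36 → 8 → 10 → 31 → 11 → 23 → … (one orbit).
Cycle lengths of π_29 on ℤ/37ℤ: [12, 12, 12, 1]; 4 cycles in total.
n − c = 37 − 4 = 33; sign = (−1)^33 = -1.
The Jacobi symbol (29|37) = -1 (Zolotarev) agrees.

-1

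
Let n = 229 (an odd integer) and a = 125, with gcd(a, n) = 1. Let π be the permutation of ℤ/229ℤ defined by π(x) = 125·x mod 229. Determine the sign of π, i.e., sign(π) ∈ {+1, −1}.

Orbit of 121 under x↦125x: [121, 11, 1, 125, 53, 213, 61]… (length divides ord_229(125)).
Cycle lengths of π_125 on ℤ/229ℤ: [38, 38, 38, 38, 38, 38, 1]; 7 cycles in total.
Σ(ℓ_i−1) = 229−7 = 222; sign = (−1)^222 = +1.
Via Zolotarev, sign(π_{125}) = (125|229) = +1.

+1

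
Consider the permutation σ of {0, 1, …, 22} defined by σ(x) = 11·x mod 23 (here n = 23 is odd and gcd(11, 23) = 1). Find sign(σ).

-1

Orbit of 10 under x↦11x: [10, 18, 14, 16, 15, 4, 21]… (length divides ord_23(11)).
2 cycles of lengths [22, 1].
sign(π) = (−1)^{n − #cycles} = (−1)^{23−2} = (−1)^21 = -1.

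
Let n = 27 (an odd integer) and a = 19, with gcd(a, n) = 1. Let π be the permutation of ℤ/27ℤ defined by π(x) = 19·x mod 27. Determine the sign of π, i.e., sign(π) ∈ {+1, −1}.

+1

Trace 10: π^k(10) = [10, 1, 19] for k=0..2.
The orbit structure of x ↦ 19x mod 27: 15 orbits of sizes [3, 3, 3, 3, 3, 3, 1, 1, 1, 1, 1, 1, 1, 1, 1].
27 − 15 = 12 transpositions; sign(π) = (−1)^12 = +1.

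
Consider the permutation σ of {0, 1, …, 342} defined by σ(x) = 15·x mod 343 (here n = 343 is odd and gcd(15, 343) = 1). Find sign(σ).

Trace 288: π^k(288) = [288, 204, 316, 281, 99, 113, 323] for k=0..6.
Cycle lengths of π_15 on ℤ/343ℤ: [49, 49, 49, 49, 49, 49, 7, 7, 7, 7, 7, 7, 1, 1, 1, 1, 1, 1, 1]; 19 cycles in total.
sign(π) = (−1)^{n − #cycles} = (−1)^{343−19} = (−1)^324 = +1.

+1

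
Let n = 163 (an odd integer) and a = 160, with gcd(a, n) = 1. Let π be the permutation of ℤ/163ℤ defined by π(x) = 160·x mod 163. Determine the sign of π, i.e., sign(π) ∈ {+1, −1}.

Trace 54: π^k(54) = [54, 1, 160, 9, 136, 81, 83] for k=0..6.
The orbit structure of x ↦ 160x mod 163: 3 orbits of sizes [81, 81, 1].
163 − 3 = 160 transpositions; sign(π) = (−1)^160 = +1.

+1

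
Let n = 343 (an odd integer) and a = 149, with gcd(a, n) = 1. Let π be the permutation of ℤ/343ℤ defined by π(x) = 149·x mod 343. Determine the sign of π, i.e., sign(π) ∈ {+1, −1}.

Trace 169: π^k(169) = [169, 142, 235, 29, 205, 18, 281] for k=0..6.
Cycle type of π: 147×2 + 21×2 + 3×2 + 1; total 7 cycles.
sign(π) = (−1)^{n − #cycles} = (−1)^{343−7} = (−1)^336 = +1.
Check: (149/343) = +1 by Zolotarev.

+1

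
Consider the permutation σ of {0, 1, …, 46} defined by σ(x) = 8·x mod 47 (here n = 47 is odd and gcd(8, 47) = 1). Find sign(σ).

Orbit of 28 under x↦8x: [28, 36, 6, 1, 8, 17, 42]… (length divides ord_47(8)).
Decompose π into cycles: lengths [23, 23, 1] (3 cycles, including the fixed point 0).
With 3 cycles on 47 points, sign = (−1)^{47−3} = +1.
The Jacobi symbol (8|47) = +1 (Zolotarev) agrees.

+1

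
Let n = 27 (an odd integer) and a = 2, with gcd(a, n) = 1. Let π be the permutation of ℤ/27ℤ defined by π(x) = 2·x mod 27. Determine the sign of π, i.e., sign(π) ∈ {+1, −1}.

Orbit of 4 under x↦2x: [4, 8, 16, 5, 10, 20, 13]… (length divides ord_27(2)).
π_2 has 4 disjoint cycles with lengths [18, 6, 2, 1] on {0,…,26}.
27 − 4 = 23 transpositions; sign(π) = (−1)^23 = -1.

-1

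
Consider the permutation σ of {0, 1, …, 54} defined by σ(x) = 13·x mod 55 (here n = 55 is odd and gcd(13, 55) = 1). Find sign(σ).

Trace 4: π^k(4) = [4, 52, 16, 43, 9, 7, 36] for k=0..6.
Decompose π into cycles: lengths [20, 20, 10, 4, 1] (5 cycles, including the fixed point 0).
55 − 5 = 50 transpositions; sign(π) = (−1)^50 = +1.

+1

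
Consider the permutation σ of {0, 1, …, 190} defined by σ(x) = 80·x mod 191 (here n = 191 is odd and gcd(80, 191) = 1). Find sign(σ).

+1

Orbit of 32 under x↦80x: [32, 77, 48, 20, 72, 30, 108]… (length divides ord_191(80)).
Decompose π into cycles: lengths [95, 95, 1] (3 cycles, including the fixed point 0).
n − c = 191 − 3 = 188; sign = (−1)^188 = +1.
(80|191)_J = +1 (Zolotarev's lemma cross-check).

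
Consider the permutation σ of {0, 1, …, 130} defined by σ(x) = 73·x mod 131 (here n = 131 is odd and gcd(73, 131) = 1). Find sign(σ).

-1

Orbit of 1 under x↦73x: [1, 73, 89, 78, 61, 130, 58]… (length divides ord_131(73)).
14 cycles of lengths [10, 10, 10, 10, 10, 10, 10, 10, 10, 10, 10, 10, 10, 1].
14 cycles on 131: each ℓ→(−1)^(ℓ−1), product (−1)^117 = -1.
(73|131)_J = -1 (Zolotarev's lemma cross-check).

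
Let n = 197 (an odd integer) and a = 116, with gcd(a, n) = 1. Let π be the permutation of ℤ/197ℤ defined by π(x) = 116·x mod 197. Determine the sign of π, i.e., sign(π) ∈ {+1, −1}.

+1

Orbit of 65 under x↦116x: [65, 54, 157, 88, 161, 158, 7]… (length divides ord_197(116)).
π_116 has 3 disjoint cycles with lengths [98, 98, 1] on {0,…,196}.
With 3 cycles on 197 points, sign = (−1)^{197−3} = +1.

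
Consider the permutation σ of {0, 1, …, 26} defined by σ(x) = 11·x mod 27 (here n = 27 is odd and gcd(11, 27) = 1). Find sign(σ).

-1

Trace 8: π^k(8) = [8, 7, 23, 10, 2, 22, 26] for k=0..6.
Cycle type of π: 18 + 6 + 2 + 1; total 4 cycles.
27 − 4 = 23 transpositions; sign(π) = (−1)^23 = -1.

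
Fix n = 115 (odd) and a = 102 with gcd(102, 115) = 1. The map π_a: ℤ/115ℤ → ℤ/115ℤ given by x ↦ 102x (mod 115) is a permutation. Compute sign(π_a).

+1

Start at x=68: 68 → 36 → 107 → 104 → 28 → 96 → 17 → … (one orbit).
Decompose π into cycles: lengths [44, 44, 22, 4, 1] (5 cycles, including the fixed point 0).
sign(π) = (−1)^{n − #cycles} = (−1)^{115−5} = (−1)^110 = +1.
The Jacobi symbol (102|115) = +1 (Zolotarev) agrees.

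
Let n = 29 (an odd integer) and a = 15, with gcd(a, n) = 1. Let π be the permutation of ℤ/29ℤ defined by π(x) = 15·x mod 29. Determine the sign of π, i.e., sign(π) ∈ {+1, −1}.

Trace 13: π^k(13) = [13, 21, 25, 27, 28, 14, 7] for k=0..6.
π_15 has 2 disjoint cycles with lengths [28, 1] on {0,…,28}.
n − c = 29 − 2 = 27; sign = (−1)^27 = -1.
Check: (15/29) = -1 by Zolotarev.

-1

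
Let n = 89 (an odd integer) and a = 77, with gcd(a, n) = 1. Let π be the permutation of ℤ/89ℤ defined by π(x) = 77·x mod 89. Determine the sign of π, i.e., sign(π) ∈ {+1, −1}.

-1

Start at x=34: 34 → 37 → 1 → 77 → 55 → 52 → 88 → … (one orbit).
Cycle type of π: 8×11 + 1; total 12 cycles.
With 12 cycles on 89 points, sign = (−1)^{89−12} = -1.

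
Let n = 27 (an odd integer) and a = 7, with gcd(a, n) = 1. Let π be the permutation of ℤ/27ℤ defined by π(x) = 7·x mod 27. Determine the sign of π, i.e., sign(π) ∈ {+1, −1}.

Orbit of 7 under x↦7x: [7, 22, 19, 25, 13, 10, 16]… (length divides ord_27(7)).
7 cycles of lengths [9, 9, 3, 3, 1, 1, 1].
27 − 7 = 20 transpositions; sign(π) = (−1)^20 = +1.

+1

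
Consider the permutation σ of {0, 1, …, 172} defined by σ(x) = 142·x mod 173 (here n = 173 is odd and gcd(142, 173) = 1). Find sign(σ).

Start at x=85: 85 → 133 → 29 → 139 → 16 → 23 → 152 → … (one orbit).
Decompose π into cycles: lengths [43, 43, 43, 43, 1] (5 cycles, including the fixed point 0).
5 cycles on 173: each ℓ→(−1)^(ℓ−1), product (−1)^168 = +1.

+1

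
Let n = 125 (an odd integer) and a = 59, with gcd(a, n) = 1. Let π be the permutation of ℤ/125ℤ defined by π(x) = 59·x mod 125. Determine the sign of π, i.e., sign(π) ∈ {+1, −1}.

Start at x=121: 121 → 14 → 76 → 109 → 56 → 54 → 61 → … (one orbit).
The orbit structure of x ↦ 59x mod 125: 7 orbits of sizes [50, 50, 10, 10, 2, 2, 1].
sign(π) = (−1)^{n − #cycles} = (−1)^{125−7} = (−1)^118 = +1.
(59|125)_J = +1 (Zolotarev's lemma cross-check).

+1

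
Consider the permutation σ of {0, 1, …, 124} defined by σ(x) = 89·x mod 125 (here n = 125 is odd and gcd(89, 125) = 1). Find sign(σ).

Trace 116: π^k(116) = [116, 74, 86, 29, 81, 84, 101] for k=0..6.
Cycle type of π: 50×2 + 10×2 + 2×2 + 1; total 7 cycles.
With 7 cycles on 125 points, sign = (−1)^{125−7} = +1.
The Jacobi symbol (89|125) = +1 (Zolotarev) agrees.

+1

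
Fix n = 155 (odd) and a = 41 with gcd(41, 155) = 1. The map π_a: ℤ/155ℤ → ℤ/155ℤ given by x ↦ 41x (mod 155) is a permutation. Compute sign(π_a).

Orbit of 41 under x↦41x: [41, 131, 101, 111, 56, 126, 51]… (length divides ord_155(41)).
The orbit structure of x ↦ 41x mod 155: 15 orbits of sizes [15, 15, 15, 15, 15, 15, 15, 15, 15, 15, 1, 1, 1, 1, 1].
With 15 cycles on 155 points, sign = (−1)^{155−15} = +1.

+1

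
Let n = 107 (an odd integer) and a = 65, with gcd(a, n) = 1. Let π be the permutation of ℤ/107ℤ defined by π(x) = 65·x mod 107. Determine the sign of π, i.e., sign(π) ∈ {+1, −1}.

-1

Start at x=99: 99 → 15 → 12 → 31 → 89 → 7 → 27 → … (one orbit).
π_65 has 2 disjoint cycles with lengths [106, 1] on {0,…,106}.
2 cycles on 107: each ℓ→(−1)^(ℓ−1), product (−1)^105 = -1.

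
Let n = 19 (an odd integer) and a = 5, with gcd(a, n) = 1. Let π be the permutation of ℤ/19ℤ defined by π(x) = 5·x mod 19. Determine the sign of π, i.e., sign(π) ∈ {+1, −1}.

+1

Orbit of 5 under x↦5x: [5, 6, 11, 17, 9, 7, 16]… (length divides ord_19(5)).
Decompose π into cycles: lengths [9, 9, 1] (3 cycles, including the fixed point 0).
3 cycles on 19: each ℓ→(−1)^(ℓ−1), product (−1)^16 = +1.
Check: (5/19) = +1 by Zolotarev.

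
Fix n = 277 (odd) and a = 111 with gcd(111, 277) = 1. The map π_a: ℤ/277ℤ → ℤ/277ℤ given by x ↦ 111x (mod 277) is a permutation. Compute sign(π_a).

-1

Orbit of 208 under x↦111x: [208, 97, 241, 159, 198, 95, 19]… (length divides ord_277(111)).
Decompose π into cycles: lengths [276, 1] (2 cycles, including the fixed point 0).
2 cycles on 277: each ℓ→(−1)^(ℓ−1), product (−1)^275 = -1.
The Jacobi symbol (111|277) = -1 (Zolotarev) agrees.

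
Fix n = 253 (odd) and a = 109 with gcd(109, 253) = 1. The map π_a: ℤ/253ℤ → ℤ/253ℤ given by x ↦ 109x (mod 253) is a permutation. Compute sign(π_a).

Orbit of 1 under x↦109x: [1, 109, 243, 175, 100, 21, 12]… (length divides ord_253(109)).
The orbit structure of x ↦ 109x mod 253: 17 orbits of sizes [22, 22, 22, 22, 22, 22, 22, 22, 22, 22, 22, 2, 2, 2, 2, 2, 1].
n − c = 253 − 17 = 236; sign = (−1)^236 = +1.

+1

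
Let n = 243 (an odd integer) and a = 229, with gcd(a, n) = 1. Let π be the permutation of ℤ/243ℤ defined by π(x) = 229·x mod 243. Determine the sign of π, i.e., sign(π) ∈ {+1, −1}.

Start at x=214: 214 → 163 → 148 → 115 → 91 → 184 → 97 → … (one orbit).
Cycle type of π: 81×2 + 27×2 + 9×2 + 3×2 + 1×3; total 11 cycles.
243 − 11 = 232 transpositions; sign(π) = (−1)^232 = +1.
Check: (229/243) = +1 by Zolotarev.

+1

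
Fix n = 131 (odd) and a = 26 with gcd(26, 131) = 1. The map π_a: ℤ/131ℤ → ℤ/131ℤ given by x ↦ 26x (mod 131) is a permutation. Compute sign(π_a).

-1

Orbit of 3 under x↦26x: [3, 78, 63, 66, 13, 76, 11]… (length divides ord_131(26)).
2 cycles of lengths [130, 1].
n − c = 131 − 2 = 129; sign = (−1)^129 = -1.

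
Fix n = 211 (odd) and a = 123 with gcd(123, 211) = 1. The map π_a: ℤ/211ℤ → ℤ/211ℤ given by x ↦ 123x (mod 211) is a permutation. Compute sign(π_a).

Start at x=148: 148 → 58 → 171 → 144 → 199 → 1 → 123 → 148 (one orbit).
The orbit structure of x ↦ 123x mod 211: 31 orbits of sizes [7, 7, 7, 7, 7, 7, 7, 7, 7, 7, 7, 7, 7, 7, 7, 7, 7, 7, 7, 7, 7, 7, 7, 7, 7, 7, 7, 7, 7, 7, 1].
211 − 31 = 180 transpositions; sign(π) = (−1)^180 = +1.

+1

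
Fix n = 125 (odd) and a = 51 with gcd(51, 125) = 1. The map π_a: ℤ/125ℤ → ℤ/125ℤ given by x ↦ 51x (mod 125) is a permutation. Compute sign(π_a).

+1

Orbit of 101 under x↦51x: [101, 26, 76, 1, 51]… (length divides ord_125(51)).
Decompose π into cycles: lengths [5, 5, 5, 5, 5, 5, 5, 5, 5, 5, 5, 5, 5, 5, 5, 5, 5, 5, 5, 5, 1, 1, 1, 1, 1, 1, 1, 1, 1, 1, 1, 1, 1, 1, 1, 1, 1, 1, 1, 1, 1, 1, 1, 1, 1] (45 cycles, including the fixed point 0).
n − c = 125 − 45 = 80; sign = (−1)^80 = +1.
Via Zolotarev, sign(π_{51}) = (51|125) = +1.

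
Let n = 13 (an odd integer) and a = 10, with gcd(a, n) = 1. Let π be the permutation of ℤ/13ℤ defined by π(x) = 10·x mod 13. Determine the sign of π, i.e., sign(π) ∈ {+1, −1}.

+1

Start at x=3: 3 → 4 → 1 → 10 → 9 → 12 → 3 (one orbit).
Cycle lengths of π_10 on ℤ/13ℤ: [6, 6, 1]; 3 cycles in total.
n − c = 13 − 3 = 10; sign = (−1)^10 = +1.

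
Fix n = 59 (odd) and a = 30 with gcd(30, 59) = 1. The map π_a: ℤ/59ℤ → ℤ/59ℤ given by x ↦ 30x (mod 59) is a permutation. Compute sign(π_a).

-1

Orbit of 58 under x↦30x: [58, 29, 44, 22, 11, 35, 47]… (length divides ord_59(30)).
π_30 has 2 disjoint cycles with lengths [58, 1] on {0,…,58}.
2 cycles on 59: each ℓ→(−1)^(ℓ−1), product (−1)^57 = -1.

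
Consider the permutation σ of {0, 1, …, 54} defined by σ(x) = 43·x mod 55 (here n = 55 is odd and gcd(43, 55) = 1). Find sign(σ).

Trace 1: π^k(1) = [1, 43, 34, 32] for k=0..3.
Cycle type of π: 4×11 + 2×5 + 1; total 17 cycles.
55 − 17 = 38 transpositions; sign(π) = (−1)^38 = +1.
Zolotarev: (43|55) = +1, matching the cycle-count sign.

+1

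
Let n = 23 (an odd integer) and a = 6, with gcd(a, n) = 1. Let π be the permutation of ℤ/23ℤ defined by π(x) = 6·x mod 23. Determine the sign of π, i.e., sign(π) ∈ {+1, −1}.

Start at x=3: 3 → 18 → 16 → 4 → 1 → 6 → 13 → … (one orbit).
π_6 has 3 disjoint cycles with lengths [11, 11, 1] on {0,…,22}.
n − c = 23 − 3 = 20; sign = (−1)^20 = +1.

+1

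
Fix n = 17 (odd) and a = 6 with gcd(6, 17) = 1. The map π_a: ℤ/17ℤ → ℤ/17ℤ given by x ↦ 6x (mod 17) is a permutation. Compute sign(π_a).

-1

Trace 14: π^k(14) = [14, 16, 11, 15, 5, 13, 10] for k=0..6.
π_6 has 2 disjoint cycles with lengths [16, 1] on {0,…,16}.
sign(π) = (−1)^{n − #cycles} = (−1)^{17−2} = (−1)^15 = -1.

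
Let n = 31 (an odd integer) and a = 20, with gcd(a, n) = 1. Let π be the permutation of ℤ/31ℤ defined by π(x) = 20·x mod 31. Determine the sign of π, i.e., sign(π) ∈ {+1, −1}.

+1

Orbit of 25 under x↦20x: [25, 4, 18, 19, 8, 5, 7]… (length divides ord_31(20)).
The orbit structure of x ↦ 20x mod 31: 3 orbits of sizes [15, 15, 1].
With 3 cycles on 31 points, sign = (−1)^{31−3} = +1.
(20|31)_J = +1 (Zolotarev's lemma cross-check).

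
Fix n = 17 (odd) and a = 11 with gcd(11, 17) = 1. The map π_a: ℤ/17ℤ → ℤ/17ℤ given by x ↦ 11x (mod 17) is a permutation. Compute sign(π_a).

-1

Trace 1: π^k(1) = [1, 11, 2, 5, 4, 10, 8] for k=0..6.
Cycle lengths of π_11 on ℤ/17ℤ: [16, 1]; 2 cycles in total.
sign(π) = (−1)^{n − #cycles} = (−1)^{17−2} = (−1)^15 = -1.
Check: (11/17) = -1 by Zolotarev.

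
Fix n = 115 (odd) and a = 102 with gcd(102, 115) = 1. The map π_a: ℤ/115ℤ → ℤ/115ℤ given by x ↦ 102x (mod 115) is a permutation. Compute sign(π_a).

+1

Trace 39: π^k(39) = [39, 68, 36, 107, 104, 28, 96] for k=0..6.
5 cycles of lengths [44, 44, 22, 4, 1].
sign(π) = (−1)^{n − #cycles} = (−1)^{115−5} = (−1)^110 = +1.
Zolotarev: (102|115) = +1, matching the cycle-count sign.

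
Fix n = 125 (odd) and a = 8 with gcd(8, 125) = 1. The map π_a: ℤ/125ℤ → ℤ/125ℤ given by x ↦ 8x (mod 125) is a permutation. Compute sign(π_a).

Trace 1: π^k(1) = [1, 8, 64, 12, 96, 18, 19] for k=0..6.
π_8 has 4 disjoint cycles with lengths [100, 20, 4, 1] on {0,…,124}.
125 − 4 = 121 transpositions; sign(π) = (−1)^121 = -1.
The Jacobi symbol (8|125) = -1 (Zolotarev) agrees.

-1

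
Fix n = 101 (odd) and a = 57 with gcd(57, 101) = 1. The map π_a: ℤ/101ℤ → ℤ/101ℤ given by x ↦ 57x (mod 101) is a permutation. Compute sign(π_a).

-1

Start at x=44: 44 → 84 → 41 → 14 → 91 → 36 → 32 → … (one orbit).
6 cycles of lengths [20, 20, 20, 20, 20, 1].
Σ(ℓ_i−1) = 101−6 = 95; sign = (−1)^95 = -1.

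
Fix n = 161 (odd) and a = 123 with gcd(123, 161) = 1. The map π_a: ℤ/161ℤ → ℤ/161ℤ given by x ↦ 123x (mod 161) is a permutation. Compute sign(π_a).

Orbit of 81 under x↦123x: [81, 142, 78, 95, 93, 8, 18]… (length divides ord_161(123)).
Decompose π into cycles: lengths [33, 33, 33, 33, 11, 11, 3, 3, 1] (9 cycles, including the fixed point 0).
9 cycles on 161: each ℓ→(−1)^(ℓ−1), product (−1)^152 = +1.

+1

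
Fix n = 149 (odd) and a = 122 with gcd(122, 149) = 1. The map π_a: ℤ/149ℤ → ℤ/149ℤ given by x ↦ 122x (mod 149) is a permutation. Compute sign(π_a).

-1

Start at x=129: 129 → 93 → 22 → 2 → 95 → 117 → 119 → … (one orbit).
2 cycles of lengths [148, 1].
2 cycles on 149: each ℓ→(−1)^(ℓ−1), product (−1)^147 = -1.
(122|149)_J = -1 (Zolotarev's lemma cross-check).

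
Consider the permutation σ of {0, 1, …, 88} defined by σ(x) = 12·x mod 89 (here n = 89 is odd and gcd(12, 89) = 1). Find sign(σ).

Start at x=34: 34 → 52 → 1 → 12 → 55 → 37 → 88 → … (one orbit).
Cycle lengths of π_12 on ℤ/89ℤ: [8, 8, 8, 8, 8, 8, 8, 8, 8, 8, 8, 1]; 12 cycles in total.
12 cycles on 89: each ℓ→(−1)^(ℓ−1), product (−1)^77 = -1.

-1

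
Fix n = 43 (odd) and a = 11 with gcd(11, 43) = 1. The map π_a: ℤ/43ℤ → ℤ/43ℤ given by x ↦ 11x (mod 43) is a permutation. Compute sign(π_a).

Start at x=4: 4 → 1 → 11 → 35 → 41 → 21 → 16 → 4 (one orbit).
The orbit structure of x ↦ 11x mod 43: 7 orbits of sizes [7, 7, 7, 7, 7, 7, 1].
sign(π) = (−1)^{n − #cycles} = (−1)^{43−7} = (−1)^36 = +1.
Zolotarev: (11|43) = +1, matching the cycle-count sign.

+1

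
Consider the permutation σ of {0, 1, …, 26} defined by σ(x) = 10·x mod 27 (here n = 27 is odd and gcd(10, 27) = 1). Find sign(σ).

+1

Orbit of 19 under x↦10x: [19, 1, 10]… (length divides ord_27(10)).
π_10 has 15 disjoint cycles with lengths [3, 3, 3, 3, 3, 3, 1, 1, 1, 1, 1, 1, 1, 1, 1] on {0,…,26}.
With 15 cycles on 27 points, sign = (−1)^{27−15} = +1.
The Jacobi symbol (10|27) = +1 (Zolotarev) agrees.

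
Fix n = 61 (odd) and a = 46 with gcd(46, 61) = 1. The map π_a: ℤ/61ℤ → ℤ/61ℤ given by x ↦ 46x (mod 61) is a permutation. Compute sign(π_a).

+1

Start at x=47: 47 → 27 → 22 → 36 → 9 → 48 → 12 → … (one orbit).
Cycle type of π: 30×2 + 1; total 3 cycles.
sign(π) = (−1)^{n − #cycles} = (−1)^{61−3} = (−1)^58 = +1.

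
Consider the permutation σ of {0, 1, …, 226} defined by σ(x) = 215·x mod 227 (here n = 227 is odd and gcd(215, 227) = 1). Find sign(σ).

-1

Trace 107: π^k(107) = [107, 78, 199, 109, 54, 33, 58] for k=0..6.
π_215 has 2 disjoint cycles with lengths [226, 1] on {0,…,226}.
Σ(ℓ_i−1) = 227−2 = 225; sign = (−1)^225 = -1.
Zolotarev: (215|227) = -1, matching the cycle-count sign.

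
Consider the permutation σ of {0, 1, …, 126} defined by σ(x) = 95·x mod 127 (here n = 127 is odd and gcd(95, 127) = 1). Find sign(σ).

-1

Orbit of 123 under x↦95x: [123, 1, 95, 8, 125, 64, 111]… (length divides ord_127(95)).
10 cycles of lengths [14, 14, 14, 14, 14, 14, 14, 14, 14, 1].
With 10 cycles on 127 points, sign = (−1)^{127−10} = -1.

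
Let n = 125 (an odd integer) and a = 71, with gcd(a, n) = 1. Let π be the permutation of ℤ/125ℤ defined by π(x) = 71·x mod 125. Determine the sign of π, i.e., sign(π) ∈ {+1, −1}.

Orbit of 91 under x↦71x: [91, 86, 106, 26, 96, 66, 61]… (length divides ord_125(71)).
Cycle type of π: 25×4 + 5×4 + 1×5; total 13 cycles.
Σ(ℓ_i−1) = 125−13 = 112; sign = (−1)^112 = +1.

+1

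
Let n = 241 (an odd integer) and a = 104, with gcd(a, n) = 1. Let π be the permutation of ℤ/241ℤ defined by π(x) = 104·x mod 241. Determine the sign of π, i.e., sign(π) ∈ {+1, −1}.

Trace 172: π^k(172) = [172, 54, 73, 121, 52, 106, 179] for k=0..6.
π_104 has 2 disjoint cycles with lengths [240, 1] on {0,…,240}.
Σ(ℓ_i−1) = 241−2 = 239; sign = (−1)^239 = -1.
(104|241)_J = -1 (Zolotarev's lemma cross-check).

-1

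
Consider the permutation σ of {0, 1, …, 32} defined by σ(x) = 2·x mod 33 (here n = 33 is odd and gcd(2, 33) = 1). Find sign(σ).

Trace 16: π^k(16) = [16, 32, 31, 29, 25, 17, 1] for k=0..6.
π_2 has 5 disjoint cycles with lengths [10, 10, 10, 2, 1] on {0,…,32}.
With 5 cycles on 33 points, sign = (−1)^{33−5} = +1.
Zolotarev: (2|33) = +1, matching the cycle-count sign.

+1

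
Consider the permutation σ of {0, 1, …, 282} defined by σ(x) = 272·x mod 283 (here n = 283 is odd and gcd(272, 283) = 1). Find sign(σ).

-1

Orbit of 61 under x↦272x: [61, 178, 23, 30, 236, 234, 256]… (length divides ord_283(272)).
2 cycles of lengths [282, 1].
sign(π) = (−1)^{n − #cycles} = (−1)^{283−2} = (−1)^281 = -1.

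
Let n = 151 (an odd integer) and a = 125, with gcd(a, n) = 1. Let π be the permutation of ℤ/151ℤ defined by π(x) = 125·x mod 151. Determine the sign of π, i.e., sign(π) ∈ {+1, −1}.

Trace 50: π^k(50) = [50, 59, 127, 20, 84, 81, 8] for k=0..6.
Cycle lengths of π_125 on ℤ/151ℤ: [25, 25, 25, 25, 25, 25, 1]; 7 cycles in total.
7 cycles on 151: each ℓ→(−1)^(ℓ−1), product (−1)^144 = +1.
(125|151)_J = +1 (Zolotarev's lemma cross-check).

+1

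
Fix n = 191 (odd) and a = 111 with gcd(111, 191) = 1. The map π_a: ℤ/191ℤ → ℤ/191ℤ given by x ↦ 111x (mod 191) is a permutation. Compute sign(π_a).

-1

Orbit of 64 under x↦111x: [64, 37, 96, 151, 144, 131, 25]… (length divides ord_191(111)).
The orbit structure of x ↦ 111x mod 191: 2 orbits of sizes [190, 1].
2 cycles on 191: each ℓ→(−1)^(ℓ−1), product (−1)^189 = -1.
Via Zolotarev, sign(π_{111}) = (111|191) = -1.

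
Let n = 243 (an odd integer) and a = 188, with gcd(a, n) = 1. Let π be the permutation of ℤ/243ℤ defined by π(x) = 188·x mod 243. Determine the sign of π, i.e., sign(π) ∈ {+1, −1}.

-1

Start at x=55: 55 → 134 → 163 → 26 → 28 → 161 → 136 → … (one orbit).
The orbit structure of x ↦ 188x mod 243: 32 orbits of sizes [18, 18, 18, 18, 18, 18, 18, 18, 18, 6, 6, 6, 6, 6, 6, 6, 6, 6, 2, 2, 2, 2, 2, 2, 2, 2, 2, 2, 2, 2, 2, 1].
With 32 cycles on 243 points, sign = (−1)^{243−32} = -1.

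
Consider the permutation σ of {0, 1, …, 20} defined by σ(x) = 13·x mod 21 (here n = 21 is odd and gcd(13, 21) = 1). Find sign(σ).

-1

Start at x=13: 13 → 1 → 13 (one orbit).
12 cycles of lengths [2, 2, 2, 2, 2, 2, 2, 2, 2, 1, 1, 1].
Σ(ℓ_i−1) = 21−12 = 9; sign = (−1)^9 = -1.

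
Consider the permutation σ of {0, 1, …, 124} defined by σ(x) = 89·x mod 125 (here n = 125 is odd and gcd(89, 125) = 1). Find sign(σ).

Orbit of 61 under x↦89x: [61, 54, 56, 109, 76, 14, 121]… (length divides ord_125(89)).
7 cycles of lengths [50, 50, 10, 10, 2, 2, 1].
7 cycles on 125: each ℓ→(−1)^(ℓ−1), product (−1)^118 = +1.
(89|125)_J = +1 (Zolotarev's lemma cross-check).

+1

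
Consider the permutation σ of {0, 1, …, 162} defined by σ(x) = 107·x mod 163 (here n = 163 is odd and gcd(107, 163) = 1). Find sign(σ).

Start at x=107: 107 → 39 → 98 → 54 → 73 → 150 → 76 → … (one orbit).
The orbit structure of x ↦ 107x mod 163: 2 orbits of sizes [162, 1].
2 cycles on 163: each ℓ→(−1)^(ℓ−1), product (−1)^161 = -1.
The Jacobi symbol (107|163) = -1 (Zolotarev) agrees.

-1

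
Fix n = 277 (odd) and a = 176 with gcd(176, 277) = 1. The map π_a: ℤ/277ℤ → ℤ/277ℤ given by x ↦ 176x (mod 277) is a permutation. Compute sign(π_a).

Start at x=38: 38 → 40 → 115 → 19 → 20 → 196 → 148 → … (one orbit).
Cycle lengths of π_176 on ℤ/277ℤ: [276, 1]; 2 cycles in total.
sign(π) = (−1)^{n − #cycles} = (−1)^{277−2} = (−1)^275 = -1.
The Jacobi symbol (176|277) = -1 (Zolotarev) agrees.

-1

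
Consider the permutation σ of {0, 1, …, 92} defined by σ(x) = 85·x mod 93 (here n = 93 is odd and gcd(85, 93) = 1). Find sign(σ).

Start at x=64: 64 → 46 → 4 → 61 → 70 → 91 → 16 → … (one orbit).
Cycle type of π: 10×9 + 1×3; total 12 cycles.
12 cycles on 93: each ℓ→(−1)^(ℓ−1), product (−1)^81 = -1.
Via Zolotarev, sign(π_{85}) = (85|93) = -1.

-1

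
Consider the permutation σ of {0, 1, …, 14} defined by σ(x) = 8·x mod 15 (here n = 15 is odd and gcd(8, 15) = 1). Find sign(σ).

Trace 8: π^k(8) = [8, 4, 2, 1] for k=0..3.
Decompose π into cycles: lengths [4, 4, 4, 2, 1] (5 cycles, including the fixed point 0).
Σ(ℓ_i−1) = 15−5 = 10; sign = (−1)^10 = +1.
Zolotarev: (8|15) = +1, matching the cycle-count sign.

+1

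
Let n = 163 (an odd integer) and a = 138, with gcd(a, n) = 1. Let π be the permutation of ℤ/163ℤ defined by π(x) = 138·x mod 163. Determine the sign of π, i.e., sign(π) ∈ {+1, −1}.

Orbit of 102 under x↦138x: [102, 58, 17, 64, 30, 65, 5]… (length divides ord_163(138)).
Cycle lengths of π_138 on ℤ/163ℤ: [54, 54, 54, 1]; 4 cycles in total.
sign(π) = (−1)^{n − #cycles} = (−1)^{163−4} = (−1)^159 = -1.
Check: (138/163) = -1 by Zolotarev.

-1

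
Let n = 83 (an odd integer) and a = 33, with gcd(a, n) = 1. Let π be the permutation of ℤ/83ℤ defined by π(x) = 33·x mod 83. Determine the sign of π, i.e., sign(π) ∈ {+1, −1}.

+1

Start at x=25: 25 → 78 → 1 → 33 → 10 → 81 → 17 → … (one orbit).
Cycle type of π: 41×2 + 1; total 3 cycles.
3 cycles on 83: each ℓ→(−1)^(ℓ−1), product (−1)^80 = +1.
Zolotarev: (33|83) = +1, matching the cycle-count sign.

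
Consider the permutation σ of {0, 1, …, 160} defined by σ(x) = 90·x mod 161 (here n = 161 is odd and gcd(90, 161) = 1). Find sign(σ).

Start at x=111: 111 → 8 → 76 → 78 → 97 → 36 → 20 → … (one orbit).
π_90 has 11 disjoint cycles with lengths [22, 22, 22, 22, 22, 22, 22, 2, 2, 2, 1] on {0,…,160}.
161 − 11 = 150 transpositions; sign(π) = (−1)^150 = +1.

+1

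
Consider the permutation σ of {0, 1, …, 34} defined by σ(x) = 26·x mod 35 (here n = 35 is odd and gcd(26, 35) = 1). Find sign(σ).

Start at x=31: 31 → 1 → 26 → 11 → 6 → 16 → 31 (one orbit).
Cycle type of π: 6×5 + 1×5; total 10 cycles.
n − c = 35 − 10 = 25; sign = (−1)^25 = -1.

-1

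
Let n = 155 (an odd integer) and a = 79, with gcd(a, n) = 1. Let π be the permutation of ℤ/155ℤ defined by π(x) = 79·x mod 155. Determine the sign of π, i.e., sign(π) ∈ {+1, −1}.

Start at x=56: 56 → 84 → 126 → 34 → 51 → 154 → 76 → … (one orbit).
Decompose π into cycles: lengths [30, 30, 30, 30, 30, 2, 2, 1] (8 cycles, including the fixed point 0).
8 cycles on 155: each ℓ→(−1)^(ℓ−1), product (−1)^147 = -1.
(79|155)_J = -1 (Zolotarev's lemma cross-check).

-1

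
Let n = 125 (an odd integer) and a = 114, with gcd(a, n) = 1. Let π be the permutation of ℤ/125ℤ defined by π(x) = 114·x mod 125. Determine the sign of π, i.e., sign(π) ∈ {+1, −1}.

+1

Trace 16: π^k(16) = [16, 74, 61, 79, 6, 59, 101] for k=0..6.
Decompose π into cycles: lengths [50, 50, 10, 10, 2, 2, 1] (7 cycles, including the fixed point 0).
Σ(ℓ_i−1) = 125−7 = 118; sign = (−1)^118 = +1.
Check: (114/125) = +1 by Zolotarev.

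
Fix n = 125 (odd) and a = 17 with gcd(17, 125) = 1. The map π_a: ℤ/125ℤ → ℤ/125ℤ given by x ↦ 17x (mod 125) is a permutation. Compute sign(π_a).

-1

Start at x=123: 123 → 91 → 47 → 49 → 83 → 36 → 112 → … (one orbit).
Cycle lengths of π_17 on ℤ/125ℤ: [100, 20, 4, 1]; 4 cycles in total.
n − c = 125 − 4 = 121; sign = (−1)^121 = -1.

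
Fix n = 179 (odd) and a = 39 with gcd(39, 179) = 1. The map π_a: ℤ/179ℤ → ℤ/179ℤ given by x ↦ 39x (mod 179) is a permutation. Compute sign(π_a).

Start at x=51: 51 → 20 → 64 → 169 → 147 → 5 → 16 → … (one orbit).
π_39 has 3 disjoint cycles with lengths [89, 89, 1] on {0,…,178}.
179 − 3 = 176 transpositions; sign(π) = (−1)^176 = +1.

+1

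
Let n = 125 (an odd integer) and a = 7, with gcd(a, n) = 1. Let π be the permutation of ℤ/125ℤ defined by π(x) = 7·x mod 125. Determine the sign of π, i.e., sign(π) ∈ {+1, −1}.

Trace 107: π^k(107) = [107, 124, 118, 76, 32, 99, 68] for k=0..6.
The orbit structure of x ↦ 7x mod 125: 12 orbits of sizes [20, 20, 20, 20, 20, 4, 4, 4, 4, 4, 4, 1].
n − c = 125 − 12 = 113; sign = (−1)^113 = -1.
Via Zolotarev, sign(π_{7}) = (7|125) = -1.

-1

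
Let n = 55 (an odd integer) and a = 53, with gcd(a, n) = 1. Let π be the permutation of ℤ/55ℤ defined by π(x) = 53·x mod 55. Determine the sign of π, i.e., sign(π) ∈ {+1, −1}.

-1

Orbit of 36 under x↦53x: [36, 38, 34, 42, 26, 3, 49]… (length divides ord_55(53)).
Decompose π into cycles: lengths [20, 20, 5, 5, 4, 1] (6 cycles, including the fixed point 0).
n − c = 55 − 6 = 49; sign = (−1)^49 = -1.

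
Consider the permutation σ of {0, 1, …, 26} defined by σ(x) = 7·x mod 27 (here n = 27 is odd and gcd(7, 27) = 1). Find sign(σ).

Start at x=13: 13 → 10 → 16 → 4 → 1 → 7 → 22 → … (one orbit).
7 cycles of lengths [9, 9, 3, 3, 1, 1, 1].
27 − 7 = 20 transpositions; sign(π) = (−1)^20 = +1.
Zolotarev: (7|27) = +1, matching the cycle-count sign.

+1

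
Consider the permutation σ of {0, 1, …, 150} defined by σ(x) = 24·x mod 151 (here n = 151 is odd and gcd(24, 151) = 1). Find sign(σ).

Start at x=57: 57 → 9 → 65 → 50 → 143 → 110 → 73 → … (one orbit).
Decompose π into cycles: lengths [50, 50, 50, 1] (4 cycles, including the fixed point 0).
4 cycles on 151: each ℓ→(−1)^(ℓ−1), product (−1)^147 = -1.
The Jacobi symbol (24|151) = -1 (Zolotarev) agrees.

-1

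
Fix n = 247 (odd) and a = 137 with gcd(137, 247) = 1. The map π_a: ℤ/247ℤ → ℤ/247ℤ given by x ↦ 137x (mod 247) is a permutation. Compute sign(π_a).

-1

Orbit of 54 under x↦137x: [54, 235, 85, 36, 239, 139, 24]… (length divides ord_247(137)).
The orbit structure of x ↦ 137x mod 247: 10 orbits of sizes [36, 36, 36, 36, 36, 36, 12, 9, 9, 1].
247 − 10 = 237 transpositions; sign(π) = (−1)^237 = -1.
The Jacobi symbol (137|247) = -1 (Zolotarev) agrees.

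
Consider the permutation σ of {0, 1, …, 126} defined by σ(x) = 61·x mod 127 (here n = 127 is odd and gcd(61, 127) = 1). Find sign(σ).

Trace 122: π^k(122) = [122, 76, 64, 94, 19, 16, 87] for k=0..6.
Cycle lengths of π_61 on ℤ/127ℤ: [21, 21, 21, 21, 21, 21, 1]; 7 cycles in total.
sign(π) = (−1)^{n − #cycles} = (−1)^{127−7} = (−1)^120 = +1.

+1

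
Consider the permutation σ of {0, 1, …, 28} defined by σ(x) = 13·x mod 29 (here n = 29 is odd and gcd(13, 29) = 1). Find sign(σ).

+1

Start at x=13: 13 → 24 → 22 → 25 → 6 → 20 → 28 → … (one orbit).
Cycle lengths of π_13 on ℤ/29ℤ: [14, 14, 1]; 3 cycles in total.
29 − 3 = 26 transpositions; sign(π) = (−1)^26 = +1.
Via Zolotarev, sign(π_{13}) = (13|29) = +1.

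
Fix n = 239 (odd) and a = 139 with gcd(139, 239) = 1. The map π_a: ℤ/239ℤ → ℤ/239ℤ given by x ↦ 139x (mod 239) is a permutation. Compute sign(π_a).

-1

Start at x=100: 100 → 38 → 24 → 229 → 44 → 141 → 1 → … (one orbit).
Cycle lengths of π_139 on ℤ/239ℤ: [14, 14, 14, 14, 14, 14, 14, 14, 14, 14, 14, 14, 14, 14, 14, 14, 14, 1]; 18 cycles in total.
18 cycles on 239: each ℓ→(−1)^(ℓ−1), product (−1)^221 = -1.
Via Zolotarev, sign(π_{139}) = (139|239) = -1.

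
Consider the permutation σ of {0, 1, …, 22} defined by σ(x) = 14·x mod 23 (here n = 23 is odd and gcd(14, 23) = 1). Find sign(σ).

Start at x=4: 4 → 10 → 2 → 5 → 1 → 14 → 12 → … (one orbit).
Decompose π into cycles: lengths [22, 1] (2 cycles, including the fixed point 0).
Σ(ℓ_i−1) = 23−2 = 21; sign = (−1)^21 = -1.
Via Zolotarev, sign(π_{14}) = (14|23) = -1.

-1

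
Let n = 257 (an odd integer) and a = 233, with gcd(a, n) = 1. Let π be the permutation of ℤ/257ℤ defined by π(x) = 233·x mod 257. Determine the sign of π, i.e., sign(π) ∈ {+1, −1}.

-1

Start at x=44: 44 → 229 → 158 → 63 → 30 → 51 → 61 → … (one orbit).
Cycle type of π: 256 + 1; total 2 cycles.
2 cycles on 257: each ℓ→(−1)^(ℓ−1), product (−1)^255 = -1.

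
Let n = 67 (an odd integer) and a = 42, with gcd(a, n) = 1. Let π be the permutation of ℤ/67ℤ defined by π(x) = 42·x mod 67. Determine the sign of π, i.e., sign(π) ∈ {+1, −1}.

Start at x=43: 43 → 64 → 8 → 1 → 42 → 22 → 53 → … (one orbit).
4 cycles of lengths [22, 22, 22, 1].
With 4 cycles on 67 points, sign = (−1)^{67−4} = -1.
The Jacobi symbol (42|67) = -1 (Zolotarev) agrees.

-1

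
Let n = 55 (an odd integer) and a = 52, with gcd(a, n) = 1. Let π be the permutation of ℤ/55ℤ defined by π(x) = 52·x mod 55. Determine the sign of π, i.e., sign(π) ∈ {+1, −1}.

+1

Start at x=36: 36 → 2 → 49 → 18 → 1 → 52 → 9 → … (one orbit).
Cycle lengths of π_52 on ℤ/55ℤ: [20, 20, 10, 4, 1]; 5 cycles in total.
With 5 cycles on 55 points, sign = (−1)^{55−5} = +1.
(52|55)_J = +1 (Zolotarev's lemma cross-check).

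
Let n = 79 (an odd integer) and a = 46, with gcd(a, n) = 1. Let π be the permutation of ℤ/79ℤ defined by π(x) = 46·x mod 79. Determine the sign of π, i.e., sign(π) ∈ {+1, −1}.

+1

Start at x=10: 10 → 65 → 67 → 1 → 46 → 62 → 8 → … (one orbit).
Decompose π into cycles: lengths [13, 13, 13, 13, 13, 13, 1] (7 cycles, including the fixed point 0).
Σ(ℓ_i−1) = 79−7 = 72; sign = (−1)^72 = +1.
The Jacobi symbol (46|79) = +1 (Zolotarev) agrees.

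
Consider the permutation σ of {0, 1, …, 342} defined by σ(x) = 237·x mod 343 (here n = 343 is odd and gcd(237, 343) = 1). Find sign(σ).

Orbit of 99 under x↦237x: [99, 139, 15, 125, 127, 258, 92]… (length divides ord_343(237)).
10 cycles of lengths [98, 98, 98, 14, 14, 14, 2, 2, 2, 1].
Σ(ℓ_i−1) = 343−10 = 333; sign = (−1)^333 = -1.

-1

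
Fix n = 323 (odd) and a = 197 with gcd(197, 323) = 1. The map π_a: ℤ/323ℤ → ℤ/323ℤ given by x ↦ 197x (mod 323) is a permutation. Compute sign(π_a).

Trace 248: π^k(248) = [248, 83, 201, 191, 159, 315, 39] for k=0..6.
Cycle type of π: 48×6 + 16 + 3×6 + 1; total 14 cycles.
323 − 14 = 309 transpositions; sign(π) = (−1)^309 = -1.
Zolotarev: (197|323) = -1, matching the cycle-count sign.

-1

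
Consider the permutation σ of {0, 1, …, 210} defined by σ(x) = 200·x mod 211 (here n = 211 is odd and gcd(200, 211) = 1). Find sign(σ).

-1

Trace 89: π^k(89) = [89, 76, 8, 123, 124, 113, 23] for k=0..6.
π_200 has 4 disjoint cycles with lengths [70, 70, 70, 1] on {0,…,210}.
With 4 cycles on 211 points, sign = (−1)^{211−4} = -1.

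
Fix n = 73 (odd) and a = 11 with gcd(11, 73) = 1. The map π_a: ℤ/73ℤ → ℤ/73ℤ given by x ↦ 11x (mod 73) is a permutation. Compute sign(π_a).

-1

Orbit of 64 under x↦11x: [64, 47, 6, 66, 69, 29, 27]… (length divides ord_73(11)).
2 cycles of lengths [72, 1].
73 − 2 = 71 transpositions; sign(π) = (−1)^71 = -1.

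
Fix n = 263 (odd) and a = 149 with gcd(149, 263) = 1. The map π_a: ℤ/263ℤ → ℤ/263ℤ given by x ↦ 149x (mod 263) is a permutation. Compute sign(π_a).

Orbit of 12 under x↦149x: [12, 210, 256, 9, 26, 192, 204]… (length divides ord_263(149)).
Cycle lengths of π_149 on ℤ/263ℤ: [131, 131, 1]; 3 cycles in total.
n − c = 263 − 3 = 260; sign = (−1)^260 = +1.
(149|263)_J = +1 (Zolotarev's lemma cross-check).

+1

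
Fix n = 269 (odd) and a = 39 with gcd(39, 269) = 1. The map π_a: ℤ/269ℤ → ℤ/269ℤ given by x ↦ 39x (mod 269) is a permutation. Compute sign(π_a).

-1

Start at x=48: 48 → 258 → 109 → 216 → 85 → 87 → 165 → … (one orbit).
Cycle type of π: 268 + 1; total 2 cycles.
sign(π) = (−1)^{n − #cycles} = (−1)^{269−2} = (−1)^267 = -1.
Check: (39/269) = -1 by Zolotarev.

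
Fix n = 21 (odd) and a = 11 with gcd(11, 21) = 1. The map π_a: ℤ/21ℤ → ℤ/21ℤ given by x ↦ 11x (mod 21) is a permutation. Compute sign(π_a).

-1

Orbit of 16 under x↦11x: [16, 8, 4, 2, 1, 11]… (length divides ord_21(11)).
Cycle lengths of π_11 on ℤ/21ℤ: [6, 6, 3, 3, 2, 1]; 6 cycles in total.
sign(π) = (−1)^{n − #cycles} = (−1)^{21−6} = (−1)^15 = -1.
Check: (11/21) = -1 by Zolotarev.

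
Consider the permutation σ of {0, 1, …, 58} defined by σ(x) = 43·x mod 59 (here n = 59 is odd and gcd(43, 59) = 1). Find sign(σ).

Start at x=27: 27 → 40 → 9 → 33 → 3 → 11 → 1 → … (one orbit).
Decompose π into cycles: lengths [58, 1] (2 cycles, including the fixed point 0).
Σ(ℓ_i−1) = 59−2 = 57; sign = (−1)^57 = -1.
(43|59)_J = -1 (Zolotarev's lemma cross-check).

-1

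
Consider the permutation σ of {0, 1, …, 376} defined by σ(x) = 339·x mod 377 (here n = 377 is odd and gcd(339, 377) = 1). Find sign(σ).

Trace 53: π^k(53) = [53, 248, 1, 339, 313, 170, 326] for k=0..6.
Decompose π into cycles: lengths [7, 7, 7, 7, 7, 7, 7, 7, 7, 7, 7, 7, 7, 7, 7, 7, 7, 7, 7, 7, 7, 7, 7, 7, 7, 7, 7, 7, 7, 7, 7, 7, 7, 7, 7, 7, 7, 7, 7, 7, 7, 7, 7, 7, 7, 7, 7, 7, 7, 7, 7, 7, 1, 1, 1, 1, 1, 1, 1, 1, 1, 1, 1, 1, 1] (65 cycles, including the fixed point 0).
n − c = 377 − 65 = 312; sign = (−1)^312 = +1.

+1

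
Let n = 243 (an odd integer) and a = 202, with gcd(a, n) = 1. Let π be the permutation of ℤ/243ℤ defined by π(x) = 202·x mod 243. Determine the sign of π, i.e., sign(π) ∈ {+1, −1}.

+1

Trace 46: π^k(46) = [46, 58, 52, 55, 175, 115, 145] for k=0..6.
11 cycles of lengths [81, 81, 27, 27, 9, 9, 3, 3, 1, 1, 1].
With 11 cycles on 243 points, sign = (−1)^{243−11} = +1.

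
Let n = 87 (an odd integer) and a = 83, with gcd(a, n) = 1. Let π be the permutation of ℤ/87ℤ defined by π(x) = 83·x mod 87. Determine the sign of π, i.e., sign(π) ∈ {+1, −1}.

Start at x=25: 25 → 74 → 52 → 53 → 49 → 65 → 1 → … (one orbit).
Cycle type of π: 14×4 + 7×4 + 2 + 1; total 10 cycles.
n − c = 87 − 10 = 77; sign = (−1)^77 = -1.
(83|87)_J = -1 (Zolotarev's lemma cross-check).

-1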